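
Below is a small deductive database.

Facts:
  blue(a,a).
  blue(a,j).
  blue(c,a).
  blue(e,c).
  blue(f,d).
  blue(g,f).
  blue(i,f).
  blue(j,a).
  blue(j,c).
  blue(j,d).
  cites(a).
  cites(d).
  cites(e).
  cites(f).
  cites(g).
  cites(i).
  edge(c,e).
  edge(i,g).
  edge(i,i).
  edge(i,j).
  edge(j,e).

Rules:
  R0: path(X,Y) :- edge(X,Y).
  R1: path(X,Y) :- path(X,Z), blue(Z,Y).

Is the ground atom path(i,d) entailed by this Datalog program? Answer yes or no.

yes

round 1: derive path(c,e) via R0 from edge(c,e)
round 1: derive path(i,g) via R0 from edge(i,g)
round 1: derive path(i,i) via R0 from edge(i,i)
round 1: derive path(i,j) via R0 from edge(i,j)
round 1: derive path(j,e) via R0 from edge(j,e)
round 2: derive path(c,c) via R1 from path(c,e), blue(e,c)
round 2: derive path(i,a) via R1 from path(i,j), blue(j,a)
round 2: derive path(i,c) via R1 from path(i,j), blue(j,c)
round 2: derive path(i,d) via R1 from path(i,j), blue(j,d)
round 2: derive path(i,f) via R1 from path(i,g), blue(g,f)
round 2: derive path(j,c) via R1 from path(j,e), blue(e,c)
round 3: derive path(c,a) via R1 from path(c,c), blue(c,a)
round 3: derive path(j,a) via R1 from path(j,c), blue(c,a)
round 4: derive path(c,j) via R1 from path(c,a), blue(a,j)
round 4: derive path(j,j) via R1 from path(j,a), blue(a,j)
round 5: derive path(c,d) via R1 from path(c,j), blue(j,d)
round 5: derive path(j,d) via R1 from path(j,j), blue(j,d)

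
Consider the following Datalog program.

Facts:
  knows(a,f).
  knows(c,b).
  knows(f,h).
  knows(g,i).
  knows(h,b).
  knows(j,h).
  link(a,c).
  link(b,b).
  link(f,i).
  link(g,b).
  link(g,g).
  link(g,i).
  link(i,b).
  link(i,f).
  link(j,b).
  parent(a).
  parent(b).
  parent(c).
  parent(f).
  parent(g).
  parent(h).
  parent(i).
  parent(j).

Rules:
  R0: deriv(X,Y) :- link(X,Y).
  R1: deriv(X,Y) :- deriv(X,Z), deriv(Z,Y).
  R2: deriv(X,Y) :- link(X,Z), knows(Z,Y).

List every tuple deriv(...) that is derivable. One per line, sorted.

deriv(a,b)
deriv(a,c)
deriv(b,b)
deriv(f,b)
deriv(f,f)
deriv(f,h)
deriv(f,i)
deriv(g,b)
deriv(g,f)
deriv(g,g)
deriv(g,h)
deriv(g,i)
deriv(i,b)
deriv(i,f)
deriv(i,h)
deriv(i,i)
deriv(j,b)

round 1: derive deriv(a,c) via R0 from link(a,c)
round 1: derive deriv(b,b) via R0 from link(b,b)
round 1: derive deriv(f,i) via R0 from link(f,i)
round 1: derive deriv(g,b) via R0 from link(g,b)
round 1: derive deriv(g,g) via R0 from link(g,g)
round 1: derive deriv(g,i) via R0 from link(g,i)
round 1: derive deriv(i,b) via R0 from link(i,b)
round 1: derive deriv(i,f) via R0 from link(i,f)
round 1: derive deriv(j,b) via R0 from link(j,b)
round 1: derive deriv(a,b) via R2 from link(a,c), knows(c,b)
round 1: derive deriv(i,h) via R2 from link(i,f), knows(f,h)
round 2: derive deriv(f,b) via R1 from deriv(f,i), deriv(i,b)
round 2: derive deriv(f,f) via R1 from deriv(f,i), deriv(i,f)
round 2: derive deriv(f,h) via R1 from deriv(f,i), deriv(i,h)
round 2: derive deriv(g,f) via R1 from deriv(g,i), deriv(i,f)
round 2: derive deriv(g,h) via R1 from deriv(g,i), deriv(i,h)
round 2: derive deriv(i,i) via R1 from deriv(i,f), deriv(f,i)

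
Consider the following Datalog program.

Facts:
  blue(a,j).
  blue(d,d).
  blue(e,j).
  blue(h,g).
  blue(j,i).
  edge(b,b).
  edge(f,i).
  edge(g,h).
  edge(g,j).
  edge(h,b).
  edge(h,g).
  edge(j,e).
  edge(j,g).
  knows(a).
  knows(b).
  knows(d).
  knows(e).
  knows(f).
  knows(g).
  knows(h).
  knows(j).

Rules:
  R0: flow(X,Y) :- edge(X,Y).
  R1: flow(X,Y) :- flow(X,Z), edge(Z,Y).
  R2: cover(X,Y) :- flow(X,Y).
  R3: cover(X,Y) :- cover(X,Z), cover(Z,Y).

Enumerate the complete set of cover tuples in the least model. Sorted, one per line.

round 1: derive flow(b,b) via R0 from edge(b,b)
round 1: derive flow(f,i) via R0 from edge(f,i)
round 1: derive flow(g,h) via R0 from edge(g,h)
round 1: derive flow(g,j) via R0 from edge(g,j)
round 1: derive flow(h,b) via R0 from edge(h,b)
round 1: derive flow(h,g) via R0 from edge(h,g)
round 1: derive flow(j,e) via R0 from edge(j,e)
round 1: derive flow(j,g) via R0 from edge(j,g)
round 2: derive flow(g,b) via R1 from flow(g,h), edge(h,b)
round 2: derive flow(g,e) via R1 from flow(g,j), edge(j,e)
round 2: derive flow(g,g) via R1 from flow(g,h), edge(h,g)
round 2: derive flow(h,h) via R1 from flow(h,g), edge(g,h)
round 2: derive flow(h,j) via R1 from flow(h,g), edge(g,j)
round 2: derive flow(j,h) via R1 from flow(j,g), edge(g,h)
round 2: derive flow(j,j) via R1 from flow(j,g), edge(g,j)
round 2: derive cover(b,b) via R2 from flow(b,b)
round 2: derive cover(f,i) via R2 from flow(f,i)
round 2: derive cover(g,h) via R2 from flow(g,h)
round 2: derive cover(g,j) via R2 from flow(g,j)
round 2: derive cover(h,b) via R2 from flow(h,b)
round 2: derive cover(h,g) via R2 from flow(h,g)
round 2: derive cover(j,e) via R2 from flow(j,e)
round 2: derive cover(j,g) via R2 from flow(j,g)
round 3: derive flow(h,e) via R1 from flow(h,j), edge(j,e)
round 3: derive flow(j,b) via R1 from flow(j,h), edge(h,b)
round 3: derive cover(g,b) via R2 from flow(g,b)
round 3: derive cover(g,e) via R2 from flow(g,e)
round 3: derive cover(g,g) via R2 from flow(g,g)
round 3: derive cover(h,h) via R2 from flow(h,h)
round 3: derive cover(h,j) via R2 from flow(h,j)
round 3: derive cover(j,h) via R2 from flow(j,h)
round 3: derive cover(j,j) via R2 from flow(j,j)
round 4: derive cover(h,e) via R2 from flow(h,e)
round 4: derive cover(j,b) via R2 from flow(j,b)

cover(b,b)
cover(f,i)
cover(g,b)
cover(g,e)
cover(g,g)
cover(g,h)
cover(g,j)
cover(h,b)
cover(h,e)
cover(h,g)
cover(h,h)
cover(h,j)
cover(j,b)
cover(j,e)
cover(j,g)
cover(j,h)
cover(j,j)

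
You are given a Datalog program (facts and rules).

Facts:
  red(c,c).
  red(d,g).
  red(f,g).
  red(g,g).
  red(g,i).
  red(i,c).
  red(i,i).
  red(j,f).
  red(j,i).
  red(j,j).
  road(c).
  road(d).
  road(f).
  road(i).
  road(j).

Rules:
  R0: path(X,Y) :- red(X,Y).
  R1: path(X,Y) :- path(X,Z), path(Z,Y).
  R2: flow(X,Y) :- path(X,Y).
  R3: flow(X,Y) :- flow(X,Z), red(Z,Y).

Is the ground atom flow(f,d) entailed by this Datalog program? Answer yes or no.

no

round 1: derive path(c,c) via R0 from red(c,c)
round 1: derive path(d,g) via R0 from red(d,g)
round 1: derive path(f,g) via R0 from red(f,g)
round 1: derive path(g,g) via R0 from red(g,g)
round 1: derive path(g,i) via R0 from red(g,i)
round 1: derive path(i,c) via R0 from red(i,c)
round 1: derive path(i,i) via R0 from red(i,i)
round 1: derive path(j,f) via R0 from red(j,f)
round 1: derive path(j,i) via R0 from red(j,i)
round 1: derive path(j,j) via R0 from red(j,j)
round 2: derive path(d,i) via R1 from path(d,g), path(g,i)
round 2: derive path(f,i) via R1 from path(f,g), path(g,i)
round 2: derive path(g,c) via R1 from path(g,i), path(i,c)
round 2: derive path(j,c) via R1 from path(j,i), path(i,c)
round 2: derive path(j,g) via R1 from path(j,f), path(f,g)
round 2: derive flow(c,c) via R2 from path(c,c)
round 2: derive flow(d,g) via R2 from path(d,g)
round 2: derive flow(f,g) via R2 from path(f,g)
round 2: derive flow(g,g) via R2 from path(g,g)
round 2: derive flow(g,i) via R2 from path(g,i)
round 2: derive flow(i,c) via R2 from path(i,c)
round 2: derive flow(i,i) via R2 from path(i,i)
round 2: derive flow(j,f) via R2 from path(j,f)
round 2: derive flow(j,i) via R2 from path(j,i)
round 2: derive flow(j,j) via R2 from path(j,j)
round 3: derive path(d,c) via R1 from path(d,g), path(g,c)
round 3: derive path(f,c) via R1 from path(f,g), path(g,c)
round 3: derive flow(d,i) via R2 from path(d,i)
round 3: derive flow(f,i) via R2 from path(f,i)
round 3: derive flow(g,c) via R2 from path(g,c)
round 3: derive flow(j,c) via R2 from path(j,c)
round 3: derive flow(j,g) via R2 from path(j,g)
round 4: derive flow(d,c) via R2 from path(d,c)
round 4: derive flow(f,c) via R2 from path(f,c)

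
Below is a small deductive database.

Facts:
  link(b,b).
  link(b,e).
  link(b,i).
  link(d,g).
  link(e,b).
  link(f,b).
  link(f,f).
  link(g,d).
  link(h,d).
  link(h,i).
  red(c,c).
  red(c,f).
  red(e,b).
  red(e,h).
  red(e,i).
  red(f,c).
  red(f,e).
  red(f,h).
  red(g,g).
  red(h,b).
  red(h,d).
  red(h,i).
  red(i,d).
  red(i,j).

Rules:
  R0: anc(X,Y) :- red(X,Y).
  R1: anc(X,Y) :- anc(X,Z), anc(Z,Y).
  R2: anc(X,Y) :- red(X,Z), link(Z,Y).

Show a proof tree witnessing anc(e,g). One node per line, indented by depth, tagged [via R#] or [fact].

round 1: derive anc(c,c) via R0 from red(c,c)
round 1: derive anc(c,f) via R0 from red(c,f)
round 1: derive anc(e,b) via R0 from red(e,b)
round 1: derive anc(e,h) via R0 from red(e,h)
round 1: derive anc(e,i) via R0 from red(e,i)
round 1: derive anc(f,c) via R0 from red(f,c)
round 1: derive anc(f,e) via R0 from red(f,e)
round 1: derive anc(f,h) via R0 from red(f,h)
round 1: derive anc(g,g) via R0 from red(g,g)
round 1: derive anc(h,b) via R0 from red(h,b)
round 1: derive anc(h,d) via R0 from red(h,d)
round 1: derive anc(h,i) via R0 from red(h,i)
round 1: derive anc(i,d) via R0 from red(i,d)
round 1: derive anc(i,j) via R0 from red(i,j)
round 1: derive anc(c,b) via R2 from red(c,f), link(f,b)
round 1: derive anc(e,d) via R2 from red(e,h), link(h,d)
round 1: derive anc(e,e) via R2 from red(e,b), link(b,e)
round 1: derive anc(f,b) via R2 from red(f,e), link(e,b)
round 1: derive anc(f,d) via R2 from red(f,h), link(h,d)
round 1: derive anc(f,i) via R2 from red(f,h), link(h,i)
round 1: derive anc(g,d) via R2 from red(g,g), link(g,d)
round 1: derive anc(h,e) via R2 from red(h,b), link(b,e)
round 1: derive anc(h,g) via R2 from red(h,d), link(d,g)
round 1: derive anc(i,g) via R2 from red(i,d), link(d,g)
round 2: derive anc(c,d) via R1 from anc(c,f), anc(f,d)
round 2: derive anc(c,e) via R1 from anc(c,f), anc(f,e)
round 2: derive anc(c,h) via R1 from anc(c,f), anc(f,h)
round 2: derive anc(c,i) via R1 from anc(c,f), anc(f,i)
round 2: derive anc(e,g) via R1 from anc(e,h), anc(h,g)
round 2: derive anc(e,j) via R1 from anc(e,i), anc(i,j)
round 2: derive anc(f,f) via R1 from anc(f,c), anc(c,f)
round 2: derive anc(f,g) via R1 from anc(f,h), anc(h,g)
round 2: derive anc(f,j) via R1 from anc(f,i), anc(i,j)
round 2: derive anc(h,h) via R1 from anc(h,e), anc(e,h)
round 2: derive anc(h,j) via R1 from anc(h,i), anc(i,j)
round 3: derive anc(c,g) via R1 from anc(c,e), anc(e,g)
round 3: derive anc(c,j) via R1 from anc(c,e), anc(e,j)

anc(e,g)  [via R1]
  anc(e,h)  [via R0]
    red(e,h)  [fact]
  anc(h,g)  [via R2]
    red(h,d)  [fact]
    link(d,g)  [fact]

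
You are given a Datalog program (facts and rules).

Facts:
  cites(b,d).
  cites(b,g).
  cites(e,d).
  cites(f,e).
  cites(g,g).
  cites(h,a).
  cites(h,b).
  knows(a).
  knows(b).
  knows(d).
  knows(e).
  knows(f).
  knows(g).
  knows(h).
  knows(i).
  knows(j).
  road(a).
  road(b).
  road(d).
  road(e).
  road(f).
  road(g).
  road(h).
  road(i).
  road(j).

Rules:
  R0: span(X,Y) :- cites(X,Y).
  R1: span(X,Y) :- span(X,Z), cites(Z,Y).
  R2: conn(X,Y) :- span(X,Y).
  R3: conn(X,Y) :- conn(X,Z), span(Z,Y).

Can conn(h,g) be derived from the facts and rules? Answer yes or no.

yes

round 1: derive span(b,d) via R0 from cites(b,d)
round 1: derive span(b,g) via R0 from cites(b,g)
round 1: derive span(e,d) via R0 from cites(e,d)
round 1: derive span(f,e) via R0 from cites(f,e)
round 1: derive span(g,g) via R0 from cites(g,g)
round 1: derive span(h,a) via R0 from cites(h,a)
round 1: derive span(h,b) via R0 from cites(h,b)
round 2: derive span(f,d) via R1 from span(f,e), cites(e,d)
round 2: derive span(h,d) via R1 from span(h,b), cites(b,d)
round 2: derive span(h,g) via R1 from span(h,b), cites(b,g)
round 2: derive conn(b,d) via R2 from span(b,d)
round 2: derive conn(b,g) via R2 from span(b,g)
round 2: derive conn(e,d) via R2 from span(e,d)
round 2: derive conn(f,e) via R2 from span(f,e)
round 2: derive conn(g,g) via R2 from span(g,g)
round 2: derive conn(h,a) via R2 from span(h,a)
round 2: derive conn(h,b) via R2 from span(h,b)
round 3: derive conn(f,d) via R2 from span(f,d)
round 3: derive conn(h,d) via R2 from span(h,d)
round 3: derive conn(h,g) via R2 from span(h,g)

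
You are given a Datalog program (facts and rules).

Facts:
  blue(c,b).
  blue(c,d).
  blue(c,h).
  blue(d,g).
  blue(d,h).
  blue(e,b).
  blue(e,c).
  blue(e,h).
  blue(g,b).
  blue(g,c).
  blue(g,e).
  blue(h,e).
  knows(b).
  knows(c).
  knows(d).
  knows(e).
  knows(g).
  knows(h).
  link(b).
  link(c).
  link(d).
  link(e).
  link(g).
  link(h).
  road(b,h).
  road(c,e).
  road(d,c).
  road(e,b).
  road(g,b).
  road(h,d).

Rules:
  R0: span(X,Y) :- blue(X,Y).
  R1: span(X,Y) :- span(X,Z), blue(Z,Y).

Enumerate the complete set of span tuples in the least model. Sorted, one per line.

round 1: derive span(c,b) via R0 from blue(c,b)
round 1: derive span(c,d) via R0 from blue(c,d)
round 1: derive span(c,h) via R0 from blue(c,h)
round 1: derive span(d,g) via R0 from blue(d,g)
round 1: derive span(d,h) via R0 from blue(d,h)
round 1: derive span(e,b) via R0 from blue(e,b)
round 1: derive span(e,c) via R0 from blue(e,c)
round 1: derive span(e,h) via R0 from blue(e,h)
round 1: derive span(g,b) via R0 from blue(g,b)
round 1: derive span(g,c) via R0 from blue(g,c)
round 1: derive span(g,e) via R0 from blue(g,e)
round 1: derive span(h,e) via R0 from blue(h,e)
round 2: derive span(c,e) via R1 from span(c,h), blue(h,e)
round 2: derive span(c,g) via R1 from span(c,d), blue(d,g)
round 2: derive span(d,b) via R1 from span(d,g), blue(g,b)
round 2: derive span(d,c) via R1 from span(d,g), blue(g,c)
round 2: derive span(d,e) via R1 from span(d,g), blue(g,e)
round 2: derive span(e,d) via R1 from span(e,c), blue(c,d)
round 2: derive span(e,e) via R1 from span(e,h), blue(h,e)
round 2: derive span(g,d) via R1 from span(g,c), blue(c,d)
round 2: derive span(g,h) via R1 from span(g,c), blue(c,h)
round 2: derive span(h,b) via R1 from span(h,e), blue(e,b)
round 2: derive span(h,c) via R1 from span(h,e), blue(e,c)
round 2: derive span(h,h) via R1 from span(h,e), blue(e,h)
round 3: derive span(c,c) via R1 from span(c,e), blue(e,c)
round 3: derive span(d,d) via R1 from span(d,c), blue(c,d)
round 3: derive span(e,g) via R1 from span(e,d), blue(d,g)
round 3: derive span(g,g) via R1 from span(g,d), blue(d,g)
round 3: derive span(h,d) via R1 from span(h,c), blue(c,d)
round 4: derive span(h,g) via R1 from span(h,d), blue(d,g)

span(c,b)
span(c,c)
span(c,d)
span(c,e)
span(c,g)
span(c,h)
span(d,b)
span(d,c)
span(d,d)
span(d,e)
span(d,g)
span(d,h)
span(e,b)
span(e,c)
span(e,d)
span(e,e)
span(e,g)
span(e,h)
span(g,b)
span(g,c)
span(g,d)
span(g,e)
span(g,g)
span(g,h)
span(h,b)
span(h,c)
span(h,d)
span(h,e)
span(h,g)
span(h,h)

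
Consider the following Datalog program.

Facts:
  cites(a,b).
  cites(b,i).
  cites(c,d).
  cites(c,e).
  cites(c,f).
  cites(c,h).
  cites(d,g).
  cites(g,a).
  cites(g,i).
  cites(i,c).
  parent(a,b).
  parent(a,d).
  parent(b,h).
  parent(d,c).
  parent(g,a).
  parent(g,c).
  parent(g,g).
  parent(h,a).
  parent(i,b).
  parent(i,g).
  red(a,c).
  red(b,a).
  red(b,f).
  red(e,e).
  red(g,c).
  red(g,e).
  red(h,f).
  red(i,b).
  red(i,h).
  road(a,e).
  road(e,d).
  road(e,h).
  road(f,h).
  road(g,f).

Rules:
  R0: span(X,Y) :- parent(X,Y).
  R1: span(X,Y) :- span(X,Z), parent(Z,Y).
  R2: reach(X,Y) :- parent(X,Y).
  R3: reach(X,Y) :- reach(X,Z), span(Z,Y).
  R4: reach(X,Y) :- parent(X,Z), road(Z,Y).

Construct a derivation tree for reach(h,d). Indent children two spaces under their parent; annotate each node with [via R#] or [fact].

reach(h,d)  [via R3]
  reach(h,a)  [via R2]
    parent(h,a)  [fact]
  span(a,d)  [via R0]
    parent(a,d)  [fact]

round 1: derive span(a,b) via R0 from parent(a,b)
round 1: derive span(a,d) via R0 from parent(a,d)
round 1: derive span(b,h) via R0 from parent(b,h)
round 1: derive span(d,c) via R0 from parent(d,c)
round 1: derive span(g,a) via R0 from parent(g,a)
round 1: derive span(g,c) via R0 from parent(g,c)
round 1: derive span(g,g) via R0 from parent(g,g)
round 1: derive span(h,a) via R0 from parent(h,a)
round 1: derive span(i,b) via R0 from parent(i,b)
round 1: derive span(i,g) via R0 from parent(i,g)
round 1: derive reach(a,b) via R2 from parent(a,b)
round 1: derive reach(a,d) via R2 from parent(a,d)
round 1: derive reach(b,h) via R2 from parent(b,h)
round 1: derive reach(d,c) via R2 from parent(d,c)
round 1: derive reach(g,a) via R2 from parent(g,a)
round 1: derive reach(g,c) via R2 from parent(g,c)
round 1: derive reach(g,g) via R2 from parent(g,g)
round 1: derive reach(h,a) via R2 from parent(h,a)
round 1: derive reach(i,b) via R2 from parent(i,b)
round 1: derive reach(i,g) via R2 from parent(i,g)
round 1: derive reach(g,e) via R4 from parent(g,a), road(a,e)
round 1: derive reach(g,f) via R4 from parent(g,g), road(g,f)
round 1: derive reach(h,e) via R4 from parent(h,a), road(a,e)
round 1: derive reach(i,f) via R4 from parent(i,g), road(g,f)
round 2: derive span(a,c) via R1 from span(a,d), parent(d,c)
round 2: derive span(a,h) via R1 from span(a,b), parent(b,h)
round 2: derive span(b,a) via R1 from span(b,h), parent(h,a)
round 2: derive span(g,b) via R1 from span(g,a), parent(a,b)
round 2: derive span(g,d) via R1 from span(g,a), parent(a,d)
round 2: derive span(h,b) via R1 from span(h,a), parent(a,b)
round 2: derive span(h,d) via R1 from span(h,a), parent(a,d)
round 2: derive span(i,a) via R1 from span(i,g), parent(g,a)
round 2: derive span(i,c) via R1 from span(i,g), parent(g,c)
round 2: derive span(i,h) via R1 from span(i,b), parent(b,h)
round 2: derive reach(a,c) via R3 from reach(a,d), span(d,c)
round 2: derive reach(a,h) via R3 from reach(a,b), span(b,h)
round 2: derive reach(b,a) via R3 from reach(b,h), span(h,a)
round 2: derive reach(g,b) via R3 from reach(g,a), span(a,b)
round 2: derive reach(g,d) via R3 from reach(g,a), span(a,d)
round 2: derive reach(h,b) via R3 from reach(h,a), span(a,b)
round 2: derive reach(h,d) via R3 from reach(h,a), span(a,d)
round 2: derive reach(i,a) via R3 from reach(i,g), span(g,a)
round 2: derive reach(i,c) via R3 from reach(i,g), span(g,c)
round 2: derive reach(i,h) via R3 from reach(i,b), span(b,h)
round 3: derive span(a,a) via R1 from span(a,h), parent(h,a)
round 3: derive span(b,b) via R1 from span(b,a), parent(a,b)
round 3: derive span(b,d) via R1 from span(b,a), parent(a,d)
round 3: derive span(g,h) via R1 from span(g,b), parent(b,h)
round 3: derive span(h,c) via R1 from span(h,d), parent(d,c)
round 3: derive span(h,h) via R1 from span(h,b), parent(b,h)
round 3: derive span(i,d) via R1 from span(i,a), parent(a,d)
round 3: derive reach(a,a) via R3 from reach(a,b), span(b,a)
round 3: derive reach(b,b) via R3 from reach(b,a), span(a,b)
round 3: derive reach(b,c) via R3 from reach(b,a), span(a,c)
round 3: derive reach(b,d) via R3 from reach(b,a), span(a,d)
round 3: derive reach(g,h) via R3 from reach(g,a), span(a,h)
round 3: derive reach(h,c) via R3 from reach(h,a), span(a,c)
round 3: derive reach(h,h) via R3 from reach(h,a), span(a,h)
round 3: derive reach(i,d) via R3 from reach(i,a), span(a,d)
round 4: derive span(b,c) via R1 from span(b,d), parent(d,c)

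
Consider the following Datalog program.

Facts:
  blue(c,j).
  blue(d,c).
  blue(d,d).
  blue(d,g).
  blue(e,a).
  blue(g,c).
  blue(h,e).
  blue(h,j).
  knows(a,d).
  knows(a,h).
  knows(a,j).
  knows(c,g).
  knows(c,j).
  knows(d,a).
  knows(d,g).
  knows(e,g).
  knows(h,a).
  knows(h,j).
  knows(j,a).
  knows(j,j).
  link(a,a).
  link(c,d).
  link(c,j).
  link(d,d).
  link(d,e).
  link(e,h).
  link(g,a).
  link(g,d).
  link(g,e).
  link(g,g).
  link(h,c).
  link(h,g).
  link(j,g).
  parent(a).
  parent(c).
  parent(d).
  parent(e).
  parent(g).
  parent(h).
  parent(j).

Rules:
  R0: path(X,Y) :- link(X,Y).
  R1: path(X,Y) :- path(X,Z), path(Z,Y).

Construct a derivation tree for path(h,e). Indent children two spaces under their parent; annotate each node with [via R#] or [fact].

path(h,e)  [via R1]
  path(h,g)  [via R0]
    link(h,g)  [fact]
  path(g,e)  [via R0]
    link(g,e)  [fact]

round 1: derive path(a,a) via R0 from link(a,a)
round 1: derive path(c,d) via R0 from link(c,d)
round 1: derive path(c,j) via R0 from link(c,j)
round 1: derive path(d,d) via R0 from link(d,d)
round 1: derive path(d,e) via R0 from link(d,e)
round 1: derive path(e,h) via R0 from link(e,h)
round 1: derive path(g,a) via R0 from link(g,a)
round 1: derive path(g,d) via R0 from link(g,d)
round 1: derive path(g,e) via R0 from link(g,e)
round 1: derive path(g,g) via R0 from link(g,g)
round 1: derive path(h,c) via R0 from link(h,c)
round 1: derive path(h,g) via R0 from link(h,g)
round 1: derive path(j,g) via R0 from link(j,g)
round 2: derive path(c,e) via R1 from path(c,d), path(d,e)
round 2: derive path(c,g) via R1 from path(c,j), path(j,g)
round 2: derive path(d,h) via R1 from path(d,e), path(e,h)
round 2: derive path(e,c) via R1 from path(e,h), path(h,c)
round 2: derive path(e,g) via R1 from path(e,h), path(h,g)
round 2: derive path(g,h) via R1 from path(g,e), path(e,h)
round 2: derive path(h,a) via R1 from path(h,g), path(g,a)
round 2: derive path(h,d) via R1 from path(h,c), path(c,d)
round 2: derive path(h,e) via R1 from path(h,g), path(g,e)
round 2: derive path(h,j) via R1 from path(h,c), path(c,j)
round 2: derive path(j,a) via R1 from path(j,g), path(g,a)
round 2: derive path(j,d) via R1 from path(j,g), path(g,d)
round 2: derive path(j,e) via R1 from path(j,g), path(g,e)
round 3: derive path(c,a) via R1 from path(c,g), path(g,a)
round 3: derive path(c,c) via R1 from path(c,e), path(e,c)
round 3: derive path(c,h) via R1 from path(c,d), path(d,h)
round 3: derive path(d,a) via R1 from path(d,h), path(h,a)
round 3: derive path(d,c) via R1 from path(d,e), path(e,c)
round 3: derive path(d,g) via R1 from path(d,e), path(e,g)
round 3: derive path(d,j) via R1 from path(d,h), path(h,j)
round 3: derive path(e,a) via R1 from path(e,g), path(g,a)
round 3: derive path(e,d) via R1 from path(e,c), path(c,d)
round 3: derive path(e,e) via R1 from path(e,c), path(c,e)
round 3: derive path(e,j) via R1 from path(e,c), path(c,j)
round 3: derive path(g,c) via R1 from path(g,e), path(e,c)
round 3: derive path(g,j) via R1 from path(g,h), path(h,j)
round 3: derive path(h,h) via R1 from path(h,d), path(d,h)
round 3: derive path(j,c) via R1 from path(j,e), path(e,c)
round 3: derive path(j,h) via R1 from path(j,d), path(d,h)
round 4: derive path(j,j) via R1 from path(j,c), path(c,j)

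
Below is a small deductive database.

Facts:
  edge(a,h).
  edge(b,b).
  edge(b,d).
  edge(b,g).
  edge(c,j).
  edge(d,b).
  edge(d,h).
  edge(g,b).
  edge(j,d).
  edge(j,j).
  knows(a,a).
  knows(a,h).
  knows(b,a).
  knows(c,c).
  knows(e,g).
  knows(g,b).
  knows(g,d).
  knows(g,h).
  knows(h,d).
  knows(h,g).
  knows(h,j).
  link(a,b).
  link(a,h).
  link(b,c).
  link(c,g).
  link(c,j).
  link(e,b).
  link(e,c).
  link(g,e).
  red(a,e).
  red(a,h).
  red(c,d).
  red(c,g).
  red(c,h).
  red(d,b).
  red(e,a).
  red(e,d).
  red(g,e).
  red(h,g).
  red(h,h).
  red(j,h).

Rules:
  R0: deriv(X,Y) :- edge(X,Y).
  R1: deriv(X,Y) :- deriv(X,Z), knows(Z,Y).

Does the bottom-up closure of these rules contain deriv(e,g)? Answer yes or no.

round 1: derive deriv(a,h) via R0 from edge(a,h)
round 1: derive deriv(b,b) via R0 from edge(b,b)
round 1: derive deriv(b,d) via R0 from edge(b,d)
round 1: derive deriv(b,g) via R0 from edge(b,g)
round 1: derive deriv(c,j) via R0 from edge(c,j)
round 1: derive deriv(d,b) via R0 from edge(d,b)
round 1: derive deriv(d,h) via R0 from edge(d,h)
round 1: derive deriv(g,b) via R0 from edge(g,b)
round 1: derive deriv(j,d) via R0 from edge(j,d)
round 1: derive deriv(j,j) via R0 from edge(j,j)
round 2: derive deriv(a,d) via R1 from deriv(a,h), knows(h,d)
round 2: derive deriv(a,g) via R1 from deriv(a,h), knows(h,g)
round 2: derive deriv(a,j) via R1 from deriv(a,h), knows(h,j)
round 2: derive deriv(b,a) via R1 from deriv(b,b), knows(b,a)
round 2: derive deriv(b,h) via R1 from deriv(b,g), knows(g,h)
round 2: derive deriv(d,a) via R1 from deriv(d,b), knows(b,a)
round 2: derive deriv(d,d) via R1 from deriv(d,h), knows(h,d)
round 2: derive deriv(d,g) via R1 from deriv(d,h), knows(h,g)
round 2: derive deriv(d,j) via R1 from deriv(d,h), knows(h,j)
round 2: derive deriv(g,a) via R1 from deriv(g,b), knows(b,a)
round 3: derive deriv(a,b) via R1 from deriv(a,g), knows(g,b)
round 3: derive deriv(b,j) via R1 from deriv(b,h), knows(h,j)
round 3: derive deriv(g,h) via R1 from deriv(g,a), knows(a,h)
round 4: derive deriv(a,a) via R1 from deriv(a,b), knows(b,a)
round 4: derive deriv(g,d) via R1 from deriv(g,h), knows(h,d)
round 4: derive deriv(g,g) via R1 from deriv(g,h), knows(h,g)
round 4: derive deriv(g,j) via R1 from deriv(g,h), knows(h,j)

no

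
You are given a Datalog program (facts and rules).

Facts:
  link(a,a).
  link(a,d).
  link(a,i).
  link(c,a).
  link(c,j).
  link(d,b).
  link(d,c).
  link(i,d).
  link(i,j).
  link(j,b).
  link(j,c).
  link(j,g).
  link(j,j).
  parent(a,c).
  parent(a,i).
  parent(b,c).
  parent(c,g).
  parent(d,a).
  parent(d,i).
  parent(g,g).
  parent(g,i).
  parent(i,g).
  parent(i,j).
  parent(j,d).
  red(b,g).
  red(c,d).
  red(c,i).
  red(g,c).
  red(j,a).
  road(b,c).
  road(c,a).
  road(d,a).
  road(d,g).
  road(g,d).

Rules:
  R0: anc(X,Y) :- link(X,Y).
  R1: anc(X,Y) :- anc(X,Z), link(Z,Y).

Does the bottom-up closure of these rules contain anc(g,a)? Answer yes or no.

round 1: derive anc(a,a) via R0 from link(a,a)
round 1: derive anc(a,d) via R0 from link(a,d)
round 1: derive anc(a,i) via R0 from link(a,i)
round 1: derive anc(c,a) via R0 from link(c,a)
round 1: derive anc(c,j) via R0 from link(c,j)
round 1: derive anc(d,b) via R0 from link(d,b)
round 1: derive anc(d,c) via R0 from link(d,c)
round 1: derive anc(i,d) via R0 from link(i,d)
round 1: derive anc(i,j) via R0 from link(i,j)
round 1: derive anc(j,b) via R0 from link(j,b)
round 1: derive anc(j,c) via R0 from link(j,c)
round 1: derive anc(j,g) via R0 from link(j,g)
round 1: derive anc(j,j) via R0 from link(j,j)
round 2: derive anc(a,b) via R1 from anc(a,d), link(d,b)
round 2: derive anc(a,c) via R1 from anc(a,d), link(d,c)
round 2: derive anc(a,j) via R1 from anc(a,i), link(i,j)
round 2: derive anc(c,b) via R1 from anc(c,j), link(j,b)
round 2: derive anc(c,c) via R1 from anc(c,j), link(j,c)
round 2: derive anc(c,d) via R1 from anc(c,a), link(a,d)
round 2: derive anc(c,g) via R1 from anc(c,j), link(j,g)
round 2: derive anc(c,i) via R1 from anc(c,a), link(a,i)
round 2: derive anc(d,a) via R1 from anc(d,c), link(c,a)
round 2: derive anc(d,j) via R1 from anc(d,c), link(c,j)
round 2: derive anc(i,b) via R1 from anc(i,d), link(d,b)
round 2: derive anc(i,c) via R1 from anc(i,d), link(d,c)
round 2: derive anc(i,g) via R1 from anc(i,j), link(j,g)
round 2: derive anc(j,a) via R1 from anc(j,c), link(c,a)
round 3: derive anc(a,g) via R1 from anc(a,j), link(j,g)
round 3: derive anc(d,d) via R1 from anc(d,a), link(a,d)
round 3: derive anc(d,g) via R1 from anc(d,j), link(j,g)
round 3: derive anc(d,i) via R1 from anc(d,a), link(a,i)
round 3: derive anc(i,a) via R1 from anc(i,c), link(c,a)
round 3: derive anc(j,d) via R1 from anc(j,a), link(a,d)
round 3: derive anc(j,i) via R1 from anc(j,a), link(a,i)
round 4: derive anc(i,i) via R1 from anc(i,a), link(a,i)

no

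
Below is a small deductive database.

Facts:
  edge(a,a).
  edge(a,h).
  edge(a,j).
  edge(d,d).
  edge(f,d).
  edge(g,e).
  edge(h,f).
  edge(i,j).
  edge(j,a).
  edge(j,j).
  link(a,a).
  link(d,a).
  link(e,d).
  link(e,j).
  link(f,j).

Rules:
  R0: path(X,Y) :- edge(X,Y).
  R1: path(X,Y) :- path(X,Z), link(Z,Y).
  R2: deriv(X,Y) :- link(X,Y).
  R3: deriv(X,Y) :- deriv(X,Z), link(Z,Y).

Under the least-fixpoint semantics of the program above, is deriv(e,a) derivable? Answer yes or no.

yes

round 1: derive deriv(a,a) via R2 from link(a,a)
round 1: derive deriv(d,a) via R2 from link(d,a)
round 1: derive deriv(e,d) via R2 from link(e,d)
round 1: derive deriv(e,j) via R2 from link(e,j)
round 1: derive deriv(f,j) via R2 from link(f,j)
round 2: derive deriv(e,a) via R3 from deriv(e,d), link(d,a)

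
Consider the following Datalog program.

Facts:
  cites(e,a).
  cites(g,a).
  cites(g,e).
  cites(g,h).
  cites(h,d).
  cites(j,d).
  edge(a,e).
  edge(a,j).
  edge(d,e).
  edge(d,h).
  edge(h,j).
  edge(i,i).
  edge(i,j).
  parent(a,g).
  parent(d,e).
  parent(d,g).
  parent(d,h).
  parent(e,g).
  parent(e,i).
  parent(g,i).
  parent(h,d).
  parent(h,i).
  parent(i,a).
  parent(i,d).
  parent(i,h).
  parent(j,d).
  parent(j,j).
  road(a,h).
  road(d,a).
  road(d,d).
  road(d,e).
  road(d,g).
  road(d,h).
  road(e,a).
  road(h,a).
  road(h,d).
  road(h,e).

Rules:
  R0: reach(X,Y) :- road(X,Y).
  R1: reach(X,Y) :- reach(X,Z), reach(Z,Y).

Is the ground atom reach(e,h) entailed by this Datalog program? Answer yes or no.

yes

round 1: derive reach(a,h) via R0 from road(a,h)
round 1: derive reach(d,a) via R0 from road(d,a)
round 1: derive reach(d,d) via R0 from road(d,d)
round 1: derive reach(d,e) via R0 from road(d,e)
round 1: derive reach(d,g) via R0 from road(d,g)
round 1: derive reach(d,h) via R0 from road(d,h)
round 1: derive reach(e,a) via R0 from road(e,a)
round 1: derive reach(h,a) via R0 from road(h,a)
round 1: derive reach(h,d) via R0 from road(h,d)
round 1: derive reach(h,e) via R0 from road(h,e)
round 2: derive reach(a,a) via R1 from reach(a,h), reach(h,a)
round 2: derive reach(a,d) via R1 from reach(a,h), reach(h,d)
round 2: derive reach(a,e) via R1 from reach(a,h), reach(h,e)
round 2: derive reach(e,h) via R1 from reach(e,a), reach(a,h)
round 2: derive reach(h,g) via R1 from reach(h,d), reach(d,g)
round 2: derive reach(h,h) via R1 from reach(h,a), reach(a,h)
round 3: derive reach(a,g) via R1 from reach(a,d), reach(d,g)
round 3: derive reach(e,d) via R1 from reach(e,a), reach(a,d)
round 3: derive reach(e,e) via R1 from reach(e,a), reach(a,e)
round 3: derive reach(e,g) via R1 from reach(e,h), reach(h,g)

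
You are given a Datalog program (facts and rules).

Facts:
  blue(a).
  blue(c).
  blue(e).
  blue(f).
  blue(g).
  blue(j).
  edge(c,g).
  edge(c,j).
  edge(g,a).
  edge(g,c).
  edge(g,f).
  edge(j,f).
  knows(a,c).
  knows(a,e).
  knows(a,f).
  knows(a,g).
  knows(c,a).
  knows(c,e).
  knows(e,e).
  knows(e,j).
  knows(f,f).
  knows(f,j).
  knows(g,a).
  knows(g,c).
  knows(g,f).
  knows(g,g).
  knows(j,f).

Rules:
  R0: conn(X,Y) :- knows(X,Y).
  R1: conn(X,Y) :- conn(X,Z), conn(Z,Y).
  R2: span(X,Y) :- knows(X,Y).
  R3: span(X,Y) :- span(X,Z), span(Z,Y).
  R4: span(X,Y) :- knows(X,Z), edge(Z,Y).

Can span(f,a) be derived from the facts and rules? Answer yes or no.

round 1: derive span(a,c) via R2 from knows(a,c)
round 1: derive span(a,e) via R2 from knows(a,e)
round 1: derive span(a,f) via R2 from knows(a,f)
round 1: derive span(a,g) via R2 from knows(a,g)
round 1: derive span(c,a) via R2 from knows(c,a)
round 1: derive span(c,e) via R2 from knows(c,e)
round 1: derive span(e,e) via R2 from knows(e,e)
round 1: derive span(e,j) via R2 from knows(e,j)
round 1: derive span(f,f) via R2 from knows(f,f)
round 1: derive span(f,j) via R2 from knows(f,j)
round 1: derive span(g,a) via R2 from knows(g,a)
round 1: derive span(g,c) via R2 from knows(g,c)
round 1: derive span(g,f) via R2 from knows(g,f)
round 1: derive span(g,g) via R2 from knows(g,g)
round 1: derive span(j,f) via R2 from knows(j,f)
round 1: derive span(a,a) via R4 from knows(a,g), edge(g,a)
round 1: derive span(a,j) via R4 from knows(a,c), edge(c,j)
round 1: derive span(e,f) via R4 from knows(e,j), edge(j,f)
round 1: derive span(g,j) via R4 from knows(g,c), edge(c,j)
round 2: derive span(c,c) via R3 from span(c,a), span(a,c)
round 2: derive span(c,f) via R3 from span(c,a), span(a,f)
round 2: derive span(c,g) via R3 from span(c,a), span(a,g)
round 2: derive span(c,j) via R3 from span(c,a), span(a,j)
round 2: derive span(g,e) via R3 from span(g,a), span(a,e)
round 2: derive span(j,j) via R3 from span(j,f), span(f,j)

no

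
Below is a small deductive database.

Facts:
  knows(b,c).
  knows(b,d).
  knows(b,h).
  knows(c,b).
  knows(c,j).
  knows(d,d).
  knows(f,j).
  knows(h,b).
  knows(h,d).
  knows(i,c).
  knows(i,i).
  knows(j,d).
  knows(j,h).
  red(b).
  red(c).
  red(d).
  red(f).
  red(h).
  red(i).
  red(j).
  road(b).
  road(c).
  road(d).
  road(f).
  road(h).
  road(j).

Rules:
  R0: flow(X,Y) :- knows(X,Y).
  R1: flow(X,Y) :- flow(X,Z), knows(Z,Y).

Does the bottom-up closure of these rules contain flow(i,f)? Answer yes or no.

round 1: derive flow(b,c) via R0 from knows(b,c)
round 1: derive flow(b,d) via R0 from knows(b,d)
round 1: derive flow(b,h) via R0 from knows(b,h)
round 1: derive flow(c,b) via R0 from knows(c,b)
round 1: derive flow(c,j) via R0 from knows(c,j)
round 1: derive flow(d,d) via R0 from knows(d,d)
round 1: derive flow(f,j) via R0 from knows(f,j)
round 1: derive flow(h,b) via R0 from knows(h,b)
round 1: derive flow(h,d) via R0 from knows(h,d)
round 1: derive flow(i,c) via R0 from knows(i,c)
round 1: derive flow(i,i) via R0 from knows(i,i)
round 1: derive flow(j,d) via R0 from knows(j,d)
round 1: derive flow(j,h) via R0 from knows(j,h)
round 2: derive flow(b,b) via R1 from flow(b,c), knows(c,b)
round 2: derive flow(b,j) via R1 from flow(b,c), knows(c,j)
round 2: derive flow(c,c) via R1 from flow(c,b), knows(b,c)
round 2: derive flow(c,d) via R1 from flow(c,b), knows(b,d)
round 2: derive flow(c,h) via R1 from flow(c,b), knows(b,h)
round 2: derive flow(f,d) via R1 from flow(f,j), knows(j,d)
round 2: derive flow(f,h) via R1 from flow(f,j), knows(j,h)
round 2: derive flow(h,c) via R1 from flow(h,b), knows(b,c)
round 2: derive flow(h,h) via R1 from flow(h,b), knows(b,h)
round 2: derive flow(i,b) via R1 from flow(i,c), knows(c,b)
round 2: derive flow(i,j) via R1 from flow(i,c), knows(c,j)
round 2: derive flow(j,b) via R1 from flow(j,h), knows(h,b)
round 3: derive flow(f,b) via R1 from flow(f,h), knows(h,b)
round 3: derive flow(h,j) via R1 from flow(h,c), knows(c,j)
round 3: derive flow(i,d) via R1 from flow(i,b), knows(b,d)
round 3: derive flow(i,h) via R1 from flow(i,b), knows(b,h)
round 3: derive flow(j,c) via R1 from flow(j,b), knows(b,c)
round 4: derive flow(f,c) via R1 from flow(f,b), knows(b,c)
round 4: derive flow(j,j) via R1 from flow(j,c), knows(c,j)

no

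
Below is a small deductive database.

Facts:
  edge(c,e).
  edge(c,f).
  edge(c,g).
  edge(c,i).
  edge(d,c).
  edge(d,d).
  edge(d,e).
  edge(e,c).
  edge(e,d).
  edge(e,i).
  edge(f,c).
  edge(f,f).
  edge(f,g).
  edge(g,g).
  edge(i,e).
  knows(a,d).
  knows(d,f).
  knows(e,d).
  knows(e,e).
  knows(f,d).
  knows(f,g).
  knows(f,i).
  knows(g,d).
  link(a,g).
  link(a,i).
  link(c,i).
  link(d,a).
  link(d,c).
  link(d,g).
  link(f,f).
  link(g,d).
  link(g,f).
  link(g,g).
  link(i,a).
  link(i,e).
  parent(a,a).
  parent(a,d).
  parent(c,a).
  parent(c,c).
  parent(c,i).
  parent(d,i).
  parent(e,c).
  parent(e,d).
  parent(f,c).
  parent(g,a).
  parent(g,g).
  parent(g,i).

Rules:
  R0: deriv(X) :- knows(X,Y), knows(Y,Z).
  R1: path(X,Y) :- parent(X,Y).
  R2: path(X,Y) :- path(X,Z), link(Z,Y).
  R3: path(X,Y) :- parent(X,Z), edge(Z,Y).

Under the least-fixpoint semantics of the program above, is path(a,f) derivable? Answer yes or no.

yes

round 1: derive path(a,a) via R1 from parent(a,a)
round 1: derive path(a,d) via R1 from parent(a,d)
round 1: derive path(c,a) via R1 from parent(c,a)
round 1: derive path(c,c) via R1 from parent(c,c)
round 1: derive path(c,i) via R1 from parent(c,i)
round 1: derive path(d,i) via R1 from parent(d,i)
round 1: derive path(e,c) via R1 from parent(e,c)
round 1: derive path(e,d) via R1 from parent(e,d)
round 1: derive path(f,c) via R1 from parent(f,c)
round 1: derive path(g,a) via R1 from parent(g,a)
round 1: derive path(g,g) via R1 from parent(g,g)
round 1: derive path(g,i) via R1 from parent(g,i)
round 1: derive path(a,c) via R3 from parent(a,d), edge(d,c)
round 1: derive path(a,e) via R3 from parent(a,d), edge(d,e)
round 1: derive path(c,e) via R3 from parent(c,c), edge(c,e)
round 1: derive path(c,f) via R3 from parent(c,c), edge(c,f)
round 1: derive path(c,g) via R3 from parent(c,c), edge(c,g)
round 1: derive path(d,e) via R3 from parent(d,i), edge(i,e)
round 1: derive path(e,e) via R3 from parent(e,c), edge(c,e)
round 1: derive path(e,f) via R3 from parent(e,c), edge(c,f)
round 1: derive path(e,g) via R3 from parent(e,c), edge(c,g)
round 1: derive path(e,i) via R3 from parent(e,c), edge(c,i)
round 1: derive path(f,e) via R3 from parent(f,c), edge(c,e)
round 1: derive path(f,f) via R3 from parent(f,c), edge(c,f)
round 1: derive path(f,g) via R3 from parent(f,c), edge(c,g)
round 1: derive path(f,i) via R3 from parent(f,c), edge(c,i)
round 1: derive path(g,e) via R3 from parent(g,i), edge(i,e)
round 2: derive path(a,g) via R2 from path(a,a), link(a,g)
round 2: derive path(a,i) via R2 from path(a,a), link(a,i)
round 2: derive path(c,d) via R2 from path(c,g), link(g,d)
round 2: derive path(d,a) via R2 from path(d,i), link(i,a)
round 2: derive path(e,a) via R2 from path(e,d), link(d,a)
round 2: derive path(f,a) via R2 from path(f,i), link(i,a)
round 2: derive path(f,d) via R2 from path(f,g), link(g,d)
round 2: derive path(g,d) via R2 from path(g,g), link(g,d)
round 2: derive path(g,f) via R2 from path(g,g), link(g,f)
round 3: derive path(a,f) via R2 from path(a,g), link(g,f)
round 3: derive path(d,g) via R2 from path(d,a), link(a,g)
round 3: derive path(g,c) via R2 from path(g,d), link(d,c)
round 4: derive path(d,d) via R2 from path(d,g), link(g,d)
round 4: derive path(d,f) via R2 from path(d,g), link(g,f)
round 5: derive path(d,c) via R2 from path(d,d), link(d,c)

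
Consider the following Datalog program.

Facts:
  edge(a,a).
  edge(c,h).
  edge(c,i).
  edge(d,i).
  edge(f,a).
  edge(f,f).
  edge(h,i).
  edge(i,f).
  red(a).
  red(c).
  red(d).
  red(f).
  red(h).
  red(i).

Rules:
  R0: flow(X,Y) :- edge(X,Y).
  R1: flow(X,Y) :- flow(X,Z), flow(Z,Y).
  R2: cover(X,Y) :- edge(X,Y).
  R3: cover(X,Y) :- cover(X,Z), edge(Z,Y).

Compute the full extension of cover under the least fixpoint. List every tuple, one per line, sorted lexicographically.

round 1: derive cover(a,a) via R2 from edge(a,a)
round 1: derive cover(c,h) via R2 from edge(c,h)
round 1: derive cover(c,i) via R2 from edge(c,i)
round 1: derive cover(d,i) via R2 from edge(d,i)
round 1: derive cover(f,a) via R2 from edge(f,a)
round 1: derive cover(f,f) via R2 from edge(f,f)
round 1: derive cover(h,i) via R2 from edge(h,i)
round 1: derive cover(i,f) via R2 from edge(i,f)
round 2: derive cover(c,f) via R3 from cover(c,i), edge(i,f)
round 2: derive cover(d,f) via R3 from cover(d,i), edge(i,f)
round 2: derive cover(h,f) via R3 from cover(h,i), edge(i,f)
round 2: derive cover(i,a) via R3 from cover(i,f), edge(f,a)
round 3: derive cover(c,a) via R3 from cover(c,f), edge(f,a)
round 3: derive cover(d,a) via R3 from cover(d,f), edge(f,a)
round 3: derive cover(h,a) via R3 from cover(h,f), edge(f,a)

cover(a,a)
cover(c,a)
cover(c,f)
cover(c,h)
cover(c,i)
cover(d,a)
cover(d,f)
cover(d,i)
cover(f,a)
cover(f,f)
cover(h,a)
cover(h,f)
cover(h,i)
cover(i,a)
cover(i,f)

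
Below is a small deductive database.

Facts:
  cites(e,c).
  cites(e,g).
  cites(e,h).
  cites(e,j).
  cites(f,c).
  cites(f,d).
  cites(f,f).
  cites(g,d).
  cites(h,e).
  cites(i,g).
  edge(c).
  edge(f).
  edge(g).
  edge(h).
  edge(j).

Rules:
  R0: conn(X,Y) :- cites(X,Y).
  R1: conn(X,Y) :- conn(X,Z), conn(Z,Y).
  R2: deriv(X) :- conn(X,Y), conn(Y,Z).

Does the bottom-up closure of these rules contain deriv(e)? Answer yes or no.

round 1: derive conn(e,c) via R0 from cites(e,c)
round 1: derive conn(e,g) via R0 from cites(e,g)
round 1: derive conn(e,h) via R0 from cites(e,h)
round 1: derive conn(e,j) via R0 from cites(e,j)
round 1: derive conn(f,c) via R0 from cites(f,c)
round 1: derive conn(f,d) via R0 from cites(f,d)
round 1: derive conn(f,f) via R0 from cites(f,f)
round 1: derive conn(g,d) via R0 from cites(g,d)
round 1: derive conn(h,e) via R0 from cites(h,e)
round 1: derive conn(i,g) via R0 from cites(i,g)
round 2: derive conn(e,d) via R1 from conn(e,g), conn(g,d)
round 2: derive conn(e,e) via R1 from conn(e,h), conn(h,e)
round 2: derive conn(h,c) via R1 from conn(h,e), conn(e,c)
round 2: derive conn(h,g) via R1 from conn(h,e), conn(e,g)
round 2: derive conn(h,h) via R1 from conn(h,e), conn(e,h)
round 2: derive conn(h,j) via R1 from conn(h,e), conn(e,j)
round 2: derive conn(i,d) via R1 from conn(i,g), conn(g,d)
round 2: derive deriv(e) via R2 from conn(e,g), conn(g,d)
round 2: derive deriv(f) via R2 from conn(f,f), conn(f,c)
round 2: derive deriv(h) via R2 from conn(h,e), conn(e,c)
round 2: derive deriv(i) via R2 from conn(i,g), conn(g,d)
round 3: derive conn(h,d) via R1 from conn(h,e), conn(e,d)

yes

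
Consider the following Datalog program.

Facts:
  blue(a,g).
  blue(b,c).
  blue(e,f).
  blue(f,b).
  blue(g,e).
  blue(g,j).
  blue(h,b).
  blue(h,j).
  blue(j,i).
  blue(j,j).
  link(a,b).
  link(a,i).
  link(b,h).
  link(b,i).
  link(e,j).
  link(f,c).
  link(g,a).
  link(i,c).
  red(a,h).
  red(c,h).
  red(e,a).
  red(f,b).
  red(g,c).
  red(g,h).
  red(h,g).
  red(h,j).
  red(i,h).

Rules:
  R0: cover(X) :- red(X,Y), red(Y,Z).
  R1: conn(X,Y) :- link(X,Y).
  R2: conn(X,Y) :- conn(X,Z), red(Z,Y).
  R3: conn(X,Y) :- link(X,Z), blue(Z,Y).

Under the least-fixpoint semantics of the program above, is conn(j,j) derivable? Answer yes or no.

round 1: derive conn(a,b) via R1 from link(a,b)
round 1: derive conn(a,i) via R1 from link(a,i)
round 1: derive conn(b,h) via R1 from link(b,h)
round 1: derive conn(b,i) via R1 from link(b,i)
round 1: derive conn(e,j) via R1 from link(e,j)
round 1: derive conn(f,c) via R1 from link(f,c)
round 1: derive conn(g,a) via R1 from link(g,a)
round 1: derive conn(i,c) via R1 from link(i,c)
round 1: derive conn(a,c) via R3 from link(a,b), blue(b,c)
round 1: derive conn(b,b) via R3 from link(b,h), blue(h,b)
round 1: derive conn(b,j) via R3 from link(b,h), blue(h,j)
round 1: derive conn(e,i) via R3 from link(e,j), blue(j,i)
round 1: derive conn(g,g) via R3 from link(g,a), blue(a,g)
round 2: derive conn(a,h) via R2 from conn(a,c), red(c,h)
round 2: derive conn(b,g) via R2 from conn(b,h), red(h,g)
round 2: derive conn(e,h) via R2 from conn(e,i), red(i,h)
round 2: derive conn(f,h) via R2 from conn(f,c), red(c,h)
round 2: derive conn(g,c) via R2 from conn(g,g), red(g,c)
round 2: derive conn(g,h) via R2 from conn(g,a), red(a,h)
round 2: derive conn(i,h) via R2 from conn(i,c), red(c,h)
round 3: derive conn(a,g) via R2 from conn(a,h), red(h,g)
round 3: derive conn(a,j) via R2 from conn(a,h), red(h,j)
round 3: derive conn(b,c) via R2 from conn(b,g), red(g,c)
round 3: derive conn(e,g) via R2 from conn(e,h), red(h,g)
round 3: derive conn(f,g) via R2 from conn(f,h), red(h,g)
round 3: derive conn(f,j) via R2 from conn(f,h), red(h,j)
round 3: derive conn(g,j) via R2 from conn(g,h), red(h,j)
round 3: derive conn(i,g) via R2 from conn(i,h), red(h,g)
round 3: derive conn(i,j) via R2 from conn(i,h), red(h,j)
round 4: derive conn(e,c) via R2 from conn(e,g), red(g,c)

no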